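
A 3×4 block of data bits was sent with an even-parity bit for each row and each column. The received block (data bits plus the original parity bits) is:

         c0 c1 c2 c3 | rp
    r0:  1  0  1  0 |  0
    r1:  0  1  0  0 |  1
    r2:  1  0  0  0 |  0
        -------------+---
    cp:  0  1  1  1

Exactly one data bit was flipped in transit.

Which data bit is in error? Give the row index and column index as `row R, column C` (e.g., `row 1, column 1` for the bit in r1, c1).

Recompute each row's even parity and compare to rp:
  r0: data parity 0, sent rp 0 → ok
  r1: data parity 1, sent rp 1 → ok
  r2: data parity 1, sent rp 0 → mismatch
Recompute each column's even parity and compare to cp:
  c0: data parity 0, sent cp 0 → ok
  c1: data parity 1, sent cp 1 → ok
  c2: data parity 1, sent cp 1 → ok
  c3: data parity 0, sent cp 1 → mismatch
Exactly one row (r2) and one column (c3) fail → the flipped bit is at their intersection.

row 2, column 3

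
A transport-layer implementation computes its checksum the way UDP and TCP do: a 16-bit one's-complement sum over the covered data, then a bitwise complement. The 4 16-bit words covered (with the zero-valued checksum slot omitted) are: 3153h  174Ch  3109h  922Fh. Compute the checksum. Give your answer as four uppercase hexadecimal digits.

One's-complement addition (fold any carry out of bit 15 back into bit 0):
  0x3153 + 0x174C = 0x0489F
  0x489F + 0x3109 = 0x079A8
  0x79A8 + 0x922F = 0x10BD7 → wrap carry → 0x0BD8
One's-complement sum = 0x0BD8.
Checksum = ~0x0BD8 & 0xFFFF = 0xF427.

F427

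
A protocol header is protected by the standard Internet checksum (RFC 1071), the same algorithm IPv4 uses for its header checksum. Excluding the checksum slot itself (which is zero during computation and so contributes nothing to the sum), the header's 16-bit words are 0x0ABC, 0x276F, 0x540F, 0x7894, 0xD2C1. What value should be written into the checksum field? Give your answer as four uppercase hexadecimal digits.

2E6F

One's-complement addition (fold any carry out of bit 15 back into bit 0):
  0x0ABC + 0x276F = 0x0322B
  0x322B + 0x540F = 0x0863A
  0x863A + 0x7894 = 0x0FECE
  0xFECE + 0xD2C1 = 0x1D18F → wrap carry → 0xD190
One's-complement sum = 0xD190.
Checksum = ~0xD190 & 0xFFFF = 0x2E6F.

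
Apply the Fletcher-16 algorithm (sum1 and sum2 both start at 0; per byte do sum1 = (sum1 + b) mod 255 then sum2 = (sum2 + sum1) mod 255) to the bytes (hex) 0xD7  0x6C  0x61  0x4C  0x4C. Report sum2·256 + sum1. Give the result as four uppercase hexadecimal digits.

F13E

Running sums (mod 255):
  after byte 0 (0xD7): sum1=215, sum2=215
  after byte 1 (0x6C): sum1=68, sum2=28
  after byte 2 (0x61): sum1=165, sum2=193
  after byte 3 (0x4C): sum1=241, sum2=179
  after byte 4 (0x4C): sum1=62, sum2=241
Checksum = sum2·256 + sum1 = 241·256 + 62 = 61758 = 0xF13E.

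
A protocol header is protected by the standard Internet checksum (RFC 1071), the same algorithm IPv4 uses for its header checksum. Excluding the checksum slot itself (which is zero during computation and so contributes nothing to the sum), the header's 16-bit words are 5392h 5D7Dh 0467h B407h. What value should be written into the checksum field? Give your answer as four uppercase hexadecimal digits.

One's-complement addition (fold any carry out of bit 15 back into bit 0):
  0x5392 + 0x5D7D = 0x0B10F
  0xB10F + 0x0467 = 0x0B576
  0xB576 + 0xB407 = 0x1697D → wrap carry → 0x697E
One's-complement sum = 0x697E.
Checksum = ~0x697E & 0xFFFF = 0x9681.

9681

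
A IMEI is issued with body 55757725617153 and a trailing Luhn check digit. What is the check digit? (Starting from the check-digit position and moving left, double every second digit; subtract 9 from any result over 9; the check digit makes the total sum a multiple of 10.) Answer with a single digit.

3

Partial digits right→left: 3 5 1 7 1 6 5 2 7 7 5 7 5 5
Double every second digit counting from the check-digit position (so the 1st, 3rd, 5th, ... of the partial from the right).
  doubled (with −9 where >9): 6 2 2 1 5 1 1 → sum 18
  kept as-is: 5 7 6 2 7 7 5 → sum 39
Total = 18 + 39 = 57.
Check digit = (10 − (57 mod 10)) mod 10 = 3.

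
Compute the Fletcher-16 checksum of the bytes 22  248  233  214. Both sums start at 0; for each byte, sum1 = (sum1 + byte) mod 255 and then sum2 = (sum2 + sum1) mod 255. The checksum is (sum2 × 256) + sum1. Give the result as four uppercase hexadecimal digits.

EDCF

Running sums (mod 255):
  after byte 0 (22): sum1=22, sum2=22
  after byte 1 (248): sum1=15, sum2=37
  after byte 2 (233): sum1=248, sum2=30
  after byte 3 (214): sum1=207, sum2=237
Checksum = sum2·256 + sum1 = 237·256 + 207 = 60879 = 0xEDCF.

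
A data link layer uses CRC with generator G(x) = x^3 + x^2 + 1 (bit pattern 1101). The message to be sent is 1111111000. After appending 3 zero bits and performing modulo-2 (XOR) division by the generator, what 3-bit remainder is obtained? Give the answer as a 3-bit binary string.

Append 3 zeros: 1111111000000. Divide by 1101 (XOR where the leading bit is 1):
  pos 0: 1111 XOR 1101 = 0010
  pos 2: 1011 XOR 1101 = 0110
  pos 3: 1101 XOR 1101 = 0000
Remainder (last 3 bits) = 000. This is the CRC / FCS.

000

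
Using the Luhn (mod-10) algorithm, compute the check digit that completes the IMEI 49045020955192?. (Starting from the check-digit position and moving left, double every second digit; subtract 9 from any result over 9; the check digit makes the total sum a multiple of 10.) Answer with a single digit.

2

Partial digits right→left: 2 9 1 5 5 9 0 2 0 5 4 0 9 4
Double every second digit counting from the check-digit position (so the 1st, 3rd, 5th, ... of the partial from the right).
  doubled (with −9 where >9): 4 2 1 0 0 8 9 → sum 24
  kept as-is: 9 5 9 2 5 0 4 → sum 34
Total = 24 + 34 = 58.
Check digit = (10 − (58 mod 10)) mod 10 = 2.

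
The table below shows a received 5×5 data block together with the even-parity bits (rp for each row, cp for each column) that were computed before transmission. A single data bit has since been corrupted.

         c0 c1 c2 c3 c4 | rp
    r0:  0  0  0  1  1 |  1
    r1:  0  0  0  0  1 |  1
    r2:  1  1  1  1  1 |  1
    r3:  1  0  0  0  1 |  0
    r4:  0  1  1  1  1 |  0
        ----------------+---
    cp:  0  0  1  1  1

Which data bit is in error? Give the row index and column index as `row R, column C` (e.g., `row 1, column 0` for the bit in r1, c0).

Recompute each row's even parity and compare to rp:
  r0: data parity 0, sent rp 1 → mismatch
  r1: data parity 1, sent rp 1 → ok
  r2: data parity 1, sent rp 1 → ok
  r3: data parity 0, sent rp 0 → ok
  r4: data parity 0, sent rp 0 → ok
Recompute each column's even parity and compare to cp:
  c0: data parity 0, sent cp 0 → ok
  c1: data parity 0, sent cp 0 → ok
  c2: data parity 0, sent cp 1 → mismatch
  c3: data parity 1, sent cp 1 → ok
  c4: data parity 1, sent cp 1 → ok
Exactly one row (r0) and one column (c2) fail → the flipped bit is at their intersection.

row 0, column 2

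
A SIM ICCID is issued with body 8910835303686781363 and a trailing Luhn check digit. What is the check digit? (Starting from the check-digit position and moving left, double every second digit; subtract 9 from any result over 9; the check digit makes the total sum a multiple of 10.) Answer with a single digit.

8

Partial digits right→left: 3 6 3 1 8 7 6 8 6 3 0 3 5 3 8 0 1 9 8
Double every second digit counting from the check-digit position (so the 1st, 3rd, 5th, ... of the partial from the right).
  doubled (with −9 where >9): 6 6 7 3 3 0 1 7 2 7 → sum 42
  kept as-is: 6 1 7 8 3 3 3 0 9 → sum 40
Total = 42 + 40 = 82.
Check digit = (10 − (82 mod 10)) mod 10 = 8.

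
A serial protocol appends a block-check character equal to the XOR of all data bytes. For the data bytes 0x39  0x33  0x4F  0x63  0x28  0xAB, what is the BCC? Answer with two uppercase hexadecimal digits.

XOR the bytes together:
  start with 0x39
  0x39 ⊕ 0x33 = 0x0A
  0x0A ⊕ 0x4F = 0x45
  0x45 ⊕ 0x63 = 0x26
  0x26 ⊕ 0x28 = 0x0E
  0x0E ⊕ 0xAB = 0xA5

A5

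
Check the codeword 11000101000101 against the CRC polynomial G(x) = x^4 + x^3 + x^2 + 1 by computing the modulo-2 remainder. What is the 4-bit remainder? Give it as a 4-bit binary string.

Modulo-2 division of 11000101000101 by 11101:
  pos 0: 11000 XOR 11101 = 00101
  pos 2: 10110 XOR 11101 = 01011
  pos 3: 10111 XOR 11101 = 01010
  pos 4: 10100 XOR 11101 = 01001
  pos 5: 10010 XOR 11101 = 01111
  pos 6: 11110 XOR 11101 = 00011
  pos 9: 11101 XOR 11101 = 00000
Remainder = 0000 (zero — the frame passes the CRC check).

0000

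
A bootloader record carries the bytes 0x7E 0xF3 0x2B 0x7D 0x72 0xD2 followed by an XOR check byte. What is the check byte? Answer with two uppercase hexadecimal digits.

7B

XOR the bytes together:
  start with 0x7E
  0x7E ⊕ 0xF3 = 0x8D
  0x8D ⊕ 0x2B = 0xA6
  0xA6 ⊕ 0x7D = 0xDB
  0xDB ⊕ 0x72 = 0xA9
  0xA9 ⊕ 0xD2 = 0x7B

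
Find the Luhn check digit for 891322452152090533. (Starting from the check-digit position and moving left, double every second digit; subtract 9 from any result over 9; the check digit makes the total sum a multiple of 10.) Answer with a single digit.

Partial digits right→left: 3 3 5 0 9 0 2 5 1 2 5 4 2 2 3 1 9 8
Double every second digit counting from the check-digit position (so the 1st, 3rd, 5th, ... of the partial from the right).
  doubled (with −9 where >9): 6 1 9 4 2 1 4 6 9 → sum 42
  kept as-is: 3 0 0 5 2 4 2 1 8 → sum 25
Total = 42 + 25 = 67.
Check digit = (10 − (67 mod 10)) mod 10 = 3.

3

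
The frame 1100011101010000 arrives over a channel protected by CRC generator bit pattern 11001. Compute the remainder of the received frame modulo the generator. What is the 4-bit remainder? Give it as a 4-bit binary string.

Modulo-2 division of 1100011101010000 by 11001:
  pos 0: 11000 XOR 11001 = 00001
  pos 4: 11110 XOR 11001 = 00111
  pos 6: 11110 XOR 11001 = 00111
  pos 8: 11110 XOR 11001 = 00111
  pos 10: 11100 XOR 11001 = 00101
Remainder = 1010 (nonzero — an error is detected).

1010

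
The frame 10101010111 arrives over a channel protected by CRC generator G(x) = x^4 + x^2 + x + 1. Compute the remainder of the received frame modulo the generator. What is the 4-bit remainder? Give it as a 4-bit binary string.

0001

Modulo-2 division of 10101010111 by 10111:
  pos 0: 10101 XOR 10111 = 00010
  pos 3: 10010 XOR 10111 = 00101
  pos 5: 10111 XOR 10111 = 00000
Remainder = 0001 (nonzero — an error is detected).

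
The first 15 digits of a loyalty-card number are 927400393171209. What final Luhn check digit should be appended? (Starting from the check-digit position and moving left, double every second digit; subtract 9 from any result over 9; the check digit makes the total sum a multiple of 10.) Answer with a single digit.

9

Partial digits right→left: 9 0 2 1 7 1 3 9 3 0 0 4 7 2 9
Double every second digit counting from the check-digit position (so the 1st, 3rd, 5th, ... of the partial from the right).
  doubled (with −9 where >9): 9 4 5 6 6 0 5 9 → sum 44
  kept as-is: 0 1 1 9 0 4 2 → sum 17
Total = 44 + 17 = 61.
Check digit = (10 − (61 mod 10)) mod 10 = 9.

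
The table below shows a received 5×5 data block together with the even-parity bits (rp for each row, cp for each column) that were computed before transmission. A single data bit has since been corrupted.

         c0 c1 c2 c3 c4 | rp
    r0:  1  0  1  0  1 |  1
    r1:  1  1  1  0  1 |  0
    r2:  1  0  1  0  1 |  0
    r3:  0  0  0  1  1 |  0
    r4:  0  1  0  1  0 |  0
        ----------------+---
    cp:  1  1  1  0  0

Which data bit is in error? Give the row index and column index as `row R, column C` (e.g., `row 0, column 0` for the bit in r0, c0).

row 2, column 1

Recompute each row's even parity and compare to rp:
  r0: data parity 1, sent rp 1 → ok
  r1: data parity 0, sent rp 0 → ok
  r2: data parity 1, sent rp 0 → mismatch
  r3: data parity 0, sent rp 0 → ok
  r4: data parity 0, sent rp 0 → ok
Recompute each column's even parity and compare to cp:
  c0: data parity 1, sent cp 1 → ok
  c1: data parity 0, sent cp 1 → mismatch
  c2: data parity 1, sent cp 1 → ok
  c3: data parity 0, sent cp 0 → ok
  c4: data parity 0, sent cp 0 → ok
Exactly one row (r2) and one column (c1) fail → the flipped bit is at their intersection.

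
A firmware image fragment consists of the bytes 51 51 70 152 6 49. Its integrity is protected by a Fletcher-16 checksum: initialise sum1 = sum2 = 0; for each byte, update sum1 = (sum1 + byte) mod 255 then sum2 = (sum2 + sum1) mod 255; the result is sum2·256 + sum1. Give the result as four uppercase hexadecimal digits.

Running sums (mod 255):
  after byte 0 (51): sum1=51, sum2=51
  after byte 1 (51): sum1=102, sum2=153
  after byte 2 (70): sum1=172, sum2=70
  after byte 3 (152): sum1=69, sum2=139
  after byte 4 (6): sum1=75, sum2=214
  after byte 5 (49): sum1=124, sum2=83
Checksum = sum2·256 + sum1 = 83·256 + 124 = 21372 = 0x537C.

537C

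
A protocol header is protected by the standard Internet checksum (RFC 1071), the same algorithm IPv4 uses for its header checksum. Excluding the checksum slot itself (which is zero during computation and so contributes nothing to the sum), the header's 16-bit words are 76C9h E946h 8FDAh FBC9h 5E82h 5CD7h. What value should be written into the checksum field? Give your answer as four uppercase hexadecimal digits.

58F1

One's-complement addition (fold any carry out of bit 15 back into bit 0):
  0x76C9 + 0xE946 = 0x1600F → wrap carry → 0x6010
  0x6010 + 0x8FDA = 0x0EFEA
  0xEFEA + 0xFBC9 = 0x1EBB3 → wrap carry → 0xEBB4
  0xEBB4 + 0x5E82 = 0x14A36 → wrap carry → 0x4A37
  0x4A37 + 0x5CD7 = 0x0A70E
One's-complement sum = 0xA70E.
Checksum = ~0xA70E & 0xFFFF = 0x58F1.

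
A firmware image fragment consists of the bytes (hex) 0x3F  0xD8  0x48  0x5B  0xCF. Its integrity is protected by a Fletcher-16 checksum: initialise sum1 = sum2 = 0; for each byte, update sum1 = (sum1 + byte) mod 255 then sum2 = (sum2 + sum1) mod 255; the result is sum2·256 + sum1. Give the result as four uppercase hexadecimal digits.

FE8B

Running sums (mod 255):
  after byte 0 (0x3F): sum1=63, sum2=63
  after byte 1 (0xD8): sum1=24, sum2=87
  after byte 2 (0x48): sum1=96, sum2=183
  after byte 3 (0x5B): sum1=187, sum2=115
  after byte 4 (0xCF): sum1=139, sum2=254
Checksum = sum2·256 + sum1 = 254·256 + 139 = 65163 = 0xFE8B.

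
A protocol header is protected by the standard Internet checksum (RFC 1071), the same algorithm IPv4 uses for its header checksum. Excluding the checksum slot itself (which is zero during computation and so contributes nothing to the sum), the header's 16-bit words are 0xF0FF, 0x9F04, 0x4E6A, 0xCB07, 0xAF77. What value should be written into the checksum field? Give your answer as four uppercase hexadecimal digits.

One's-complement addition (fold any carry out of bit 15 back into bit 0):
  0xF0FF + 0x9F04 = 0x19003 → wrap carry → 0x9004
  0x9004 + 0x4E6A = 0x0DE6E
  0xDE6E + 0xCB07 = 0x1A975 → wrap carry → 0xA976
  0xA976 + 0xAF77 = 0x158ED → wrap carry → 0x58EE
One's-complement sum = 0x58EE.
Checksum = ~0x58EE & 0xFFFF = 0xA711.

A711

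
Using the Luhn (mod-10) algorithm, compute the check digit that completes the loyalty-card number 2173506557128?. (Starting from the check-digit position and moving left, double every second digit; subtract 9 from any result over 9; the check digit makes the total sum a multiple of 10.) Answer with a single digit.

Partial digits right→left: 8 2 1 7 5 5 6 0 5 3 7 1 2
Double every second digit counting from the check-digit position (so the 1st, 3rd, 5th, ... of the partial from the right).
  doubled (with −9 where >9): 7 2 1 3 1 5 4 → sum 23
  kept as-is: 2 7 5 0 3 1 → sum 18
Total = 23 + 18 = 41.
Check digit = (10 − (41 mod 10)) mod 10 = 9.

9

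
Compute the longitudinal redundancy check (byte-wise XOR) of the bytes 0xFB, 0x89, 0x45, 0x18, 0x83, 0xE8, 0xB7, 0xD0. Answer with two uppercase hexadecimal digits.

XOR the bytes together:
  start with 0xFB
  0xFB ⊕ 0x89 = 0x72
  0x72 ⊕ 0x45 = 0x37
  0x37 ⊕ 0x18 = 0x2F
  0x2F ⊕ 0x83 = 0xAC
  0xAC ⊕ 0xE8 = 0x44
  0x44 ⊕ 0xB7 = 0xF3
  0xF3 ⊕ 0xD0 = 0x23

23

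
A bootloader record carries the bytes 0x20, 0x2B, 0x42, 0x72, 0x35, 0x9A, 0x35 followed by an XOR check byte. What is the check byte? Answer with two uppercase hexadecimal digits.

A1

XOR the bytes together:
  start with 0x20
  0x20 ⊕ 0x2B = 0x0B
  0x0B ⊕ 0x42 = 0x49
  0x49 ⊕ 0x72 = 0x3B
  0x3B ⊕ 0x35 = 0x0E
  0x0E ⊕ 0x9A = 0x94
  0x94 ⊕ 0x35 = 0xA1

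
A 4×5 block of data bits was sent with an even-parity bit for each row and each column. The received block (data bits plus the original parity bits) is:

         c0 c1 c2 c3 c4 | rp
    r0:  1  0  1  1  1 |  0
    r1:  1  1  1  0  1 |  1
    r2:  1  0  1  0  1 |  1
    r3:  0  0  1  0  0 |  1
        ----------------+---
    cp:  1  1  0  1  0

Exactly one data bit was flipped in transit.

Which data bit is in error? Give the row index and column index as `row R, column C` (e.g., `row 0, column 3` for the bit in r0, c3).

row 1, column 4

Recompute each row's even parity and compare to rp:
  r0: data parity 0, sent rp 0 → ok
  r1: data parity 0, sent rp 1 → mismatch
  r2: data parity 1, sent rp 1 → ok
  r3: data parity 1, sent rp 1 → ok
Recompute each column's even parity and compare to cp:
  c0: data parity 1, sent cp 1 → ok
  c1: data parity 1, sent cp 1 → ok
  c2: data parity 0, sent cp 0 → ok
  c3: data parity 1, sent cp 1 → ok
  c4: data parity 1, sent cp 0 → mismatch
Exactly one row (r1) and one column (c4) fail → the flipped bit is at their intersection.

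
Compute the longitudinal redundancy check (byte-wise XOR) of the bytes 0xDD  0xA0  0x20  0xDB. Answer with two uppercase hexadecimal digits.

86

XOR the bytes together:
  start with 0xDD
  0xDD ⊕ 0xA0 = 0x7D
  0x7D ⊕ 0x20 = 0x5D
  0x5D ⊕ 0xDB = 0x86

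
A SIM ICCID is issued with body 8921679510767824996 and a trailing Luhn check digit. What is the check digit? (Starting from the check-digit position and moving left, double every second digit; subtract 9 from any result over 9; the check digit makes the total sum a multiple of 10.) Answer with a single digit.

0

Partial digits right→left: 6 9 9 4 2 8 7 6 7 0 1 5 9 7 6 1 2 9 8
Double every second digit counting from the check-digit position (so the 1st, 3rd, 5th, ... of the partial from the right).
  doubled (with −9 where >9): 3 9 4 5 5 2 9 3 4 7 → sum 51
  kept as-is: 9 4 8 6 0 5 7 1 9 → sum 49
Total = 51 + 49 = 100.
Check digit = (10 − (100 mod 10)) mod 10 = 0.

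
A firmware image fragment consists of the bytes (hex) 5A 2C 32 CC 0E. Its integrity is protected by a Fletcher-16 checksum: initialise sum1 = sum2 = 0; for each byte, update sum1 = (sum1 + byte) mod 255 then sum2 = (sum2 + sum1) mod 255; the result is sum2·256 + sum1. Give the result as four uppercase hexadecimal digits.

Running sums (mod 255):
  after byte 0 (5A): sum1=90, sum2=90
  after byte 1 (2C): sum1=134, sum2=224
  after byte 2 (32): sum1=184, sum2=153
  after byte 3 (CC): sum1=133, sum2=31
  after byte 4 (0E): sum1=147, sum2=178
Checksum = sum2·256 + sum1 = 178·256 + 147 = 45715 = 0xB293.

B293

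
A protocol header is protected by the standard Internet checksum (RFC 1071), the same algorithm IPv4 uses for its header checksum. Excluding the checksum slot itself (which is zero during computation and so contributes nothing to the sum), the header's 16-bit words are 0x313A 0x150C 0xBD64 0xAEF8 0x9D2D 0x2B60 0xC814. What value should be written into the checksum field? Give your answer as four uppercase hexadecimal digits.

BCB9

One's-complement addition (fold any carry out of bit 15 back into bit 0):
  0x313A + 0x150C = 0x04646
  0x4646 + 0xBD64 = 0x103AA → wrap carry → 0x03AB
  0x03AB + 0xAEF8 = 0x0B2A3
  0xB2A3 + 0x9D2D = 0x14FD0 → wrap carry → 0x4FD1
  0x4FD1 + 0x2B60 = 0x07B31
  0x7B31 + 0xC814 = 0x14345 → wrap carry → 0x4346
One's-complement sum = 0x4346.
Checksum = ~0x4346 & 0xFFFF = 0xBCB9.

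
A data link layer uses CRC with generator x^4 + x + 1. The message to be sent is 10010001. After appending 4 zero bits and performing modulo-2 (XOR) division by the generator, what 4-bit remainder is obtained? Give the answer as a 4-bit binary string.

Append 4 zeros: 100100010000. Divide by 10011 (XOR where the leading bit is 1):
  pos 0: 10010 XOR 10011 = 00001
  pos 4: 10010 XOR 10011 = 00001
Remainder (last 4 bits) = 1000. This is the CRC / FCS.

1000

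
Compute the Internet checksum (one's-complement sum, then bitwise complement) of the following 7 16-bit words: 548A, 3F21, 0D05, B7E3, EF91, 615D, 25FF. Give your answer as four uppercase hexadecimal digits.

One's-complement addition (fold any carry out of bit 15 back into bit 0):
  0x548A + 0x3F21 = 0x093AB
  0x93AB + 0x0D05 = 0x0A0B0
  0xA0B0 + 0xB7E3 = 0x15893 → wrap carry → 0x5894
  0x5894 + 0xEF91 = 0x14825 → wrap carry → 0x4826
  0x4826 + 0x615D = 0x0A983
  0xA983 + 0x25FF = 0x0CF82
One's-complement sum = 0xCF82.
Checksum = ~0xCF82 & 0xFFFF = 0x307D.

307D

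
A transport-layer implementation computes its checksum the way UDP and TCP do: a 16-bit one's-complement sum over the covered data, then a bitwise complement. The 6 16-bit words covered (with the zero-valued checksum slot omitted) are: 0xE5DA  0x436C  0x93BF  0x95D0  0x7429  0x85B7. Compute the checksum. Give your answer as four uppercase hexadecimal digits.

B347

One's-complement addition (fold any carry out of bit 15 back into bit 0):
  0xE5DA + 0x436C = 0x12946 → wrap carry → 0x2947
  0x2947 + 0x93BF = 0x0BD06
  0xBD06 + 0x95D0 = 0x152D6 → wrap carry → 0x52D7
  0x52D7 + 0x7429 = 0x0C700
  0xC700 + 0x85B7 = 0x14CB7 → wrap carry → 0x4CB8
One's-complement sum = 0x4CB8.
Checksum = ~0x4CB8 & 0xFFFF = 0xB347.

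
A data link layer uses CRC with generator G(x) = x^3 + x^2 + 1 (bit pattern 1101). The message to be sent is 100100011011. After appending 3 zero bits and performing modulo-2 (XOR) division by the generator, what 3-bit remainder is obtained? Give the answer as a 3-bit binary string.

011

Append 3 zeros: 100100011011000. Divide by 1101 (XOR where the leading bit is 1):
  pos 0: 1001 XOR 1101 = 0100
  pos 1: 1000 XOR 1101 = 0101
  pos 2: 1010 XOR 1101 = 0111
  pos 3: 1110 XOR 1101 = 0011
  pos 5: 1111 XOR 1101 = 0010
  pos 7: 1001 XOR 1101 = 0100
  pos 8: 1001 XOR 1101 = 0100
  pos 9: 1000 XOR 1101 = 0101
  pos 10: 1010 XOR 1101 = 0111
  pos 11: 1110 XOR 1101 = 0011
Remainder (last 3 bits) = 011. This is the CRC / FCS.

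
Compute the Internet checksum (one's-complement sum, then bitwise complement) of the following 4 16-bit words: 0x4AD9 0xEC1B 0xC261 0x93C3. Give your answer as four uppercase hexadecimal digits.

72E5

One's-complement addition (fold any carry out of bit 15 back into bit 0):
  0x4AD9 + 0xEC1B = 0x136F4 → wrap carry → 0x36F5
  0x36F5 + 0xC261 = 0x0F956
  0xF956 + 0x93C3 = 0x18D19 → wrap carry → 0x8D1A
One's-complement sum = 0x8D1A.
Checksum = ~0x8D1A & 0xFFFF = 0x72E5.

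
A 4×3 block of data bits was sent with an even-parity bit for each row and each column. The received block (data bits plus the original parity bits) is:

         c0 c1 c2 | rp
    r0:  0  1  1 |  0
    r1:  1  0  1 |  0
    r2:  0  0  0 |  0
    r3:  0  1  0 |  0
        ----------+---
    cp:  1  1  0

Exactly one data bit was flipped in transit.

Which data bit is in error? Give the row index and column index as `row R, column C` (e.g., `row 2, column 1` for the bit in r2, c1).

row 3, column 1

Recompute each row's even parity and compare to rp:
  r0: data parity 0, sent rp 0 → ok
  r1: data parity 0, sent rp 0 → ok
  r2: data parity 0, sent rp 0 → ok
  r3: data parity 1, sent rp 0 → mismatch
Recompute each column's even parity and compare to cp:
  c0: data parity 1, sent cp 1 → ok
  c1: data parity 0, sent cp 1 → mismatch
  c2: data parity 0, sent cp 0 → ok
Exactly one row (r3) and one column (c1) fail → the flipped bit is at their intersection.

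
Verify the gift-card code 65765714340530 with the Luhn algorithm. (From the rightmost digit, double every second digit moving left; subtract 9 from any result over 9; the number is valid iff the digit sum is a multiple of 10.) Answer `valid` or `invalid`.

From the right, keep odd positions and double even positions (subtract 9 from any doubled value over 9):
  doubled (positions 2,4,...): 6 0 6 2 1 5 3 → sum 23
  kept (positions 1,3,...): 0 5 4 4 7 6 5 → sum 31
Total = 54.
54 mod 10 = 4, so the number is invalid.

invalid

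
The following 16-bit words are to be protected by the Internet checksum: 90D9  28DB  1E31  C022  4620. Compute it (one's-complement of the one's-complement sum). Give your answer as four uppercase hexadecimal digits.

21D7

One's-complement addition (fold any carry out of bit 15 back into bit 0):
  0x90D9 + 0x28DB = 0x0B9B4
  0xB9B4 + 0x1E31 = 0x0D7E5
  0xD7E5 + 0xC022 = 0x19807 → wrap carry → 0x9808
  0x9808 + 0x4620 = 0x0DE28
One's-complement sum = 0xDE28.
Checksum = ~0xDE28 & 0xFFFF = 0x21D7.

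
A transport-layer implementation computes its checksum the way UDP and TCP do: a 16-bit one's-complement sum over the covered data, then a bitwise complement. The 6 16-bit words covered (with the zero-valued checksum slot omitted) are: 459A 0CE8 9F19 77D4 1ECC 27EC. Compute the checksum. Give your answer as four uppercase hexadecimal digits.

4FD7

One's-complement addition (fold any carry out of bit 15 back into bit 0):
  0x459A + 0x0CE8 = 0x05282
  0x5282 + 0x9F19 = 0x0F19B
  0xF19B + 0x77D4 = 0x1696F → wrap carry → 0x6970
  0x6970 + 0x1ECC = 0x0883C
  0x883C + 0x27EC = 0x0B028
One's-complement sum = 0xB028.
Checksum = ~0xB028 & 0xFFFF = 0x4FD7.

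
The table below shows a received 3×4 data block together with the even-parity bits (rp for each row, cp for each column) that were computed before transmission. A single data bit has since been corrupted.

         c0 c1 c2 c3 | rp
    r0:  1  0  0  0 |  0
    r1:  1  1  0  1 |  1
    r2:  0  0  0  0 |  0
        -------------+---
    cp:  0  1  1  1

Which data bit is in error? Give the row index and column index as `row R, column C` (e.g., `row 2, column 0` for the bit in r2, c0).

Recompute each row's even parity and compare to rp:
  r0: data parity 1, sent rp 0 → mismatch
  r1: data parity 1, sent rp 1 → ok
  r2: data parity 0, sent rp 0 → ok
Recompute each column's even parity and compare to cp:
  c0: data parity 0, sent cp 0 → ok
  c1: data parity 1, sent cp 1 → ok
  c2: data parity 0, sent cp 1 → mismatch
  c3: data parity 1, sent cp 1 → ok
Exactly one row (r0) and one column (c2) fail → the flipped bit is at their intersection.

row 0, column 2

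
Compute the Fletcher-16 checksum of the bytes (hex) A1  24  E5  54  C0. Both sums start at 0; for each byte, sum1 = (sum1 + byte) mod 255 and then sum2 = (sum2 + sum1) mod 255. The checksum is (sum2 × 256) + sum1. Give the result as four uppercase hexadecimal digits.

D3C0

Running sums (mod 255):
  after byte 0 (A1): sum1=161, sum2=161
  after byte 1 (24): sum1=197, sum2=103
  after byte 2 (E5): sum1=171, sum2=19
  after byte 3 (54): sum1=0, sum2=19
  after byte 4 (C0): sum1=192, sum2=211
Checksum = sum2·256 + sum1 = 211·256 + 192 = 54208 = 0xD3C0.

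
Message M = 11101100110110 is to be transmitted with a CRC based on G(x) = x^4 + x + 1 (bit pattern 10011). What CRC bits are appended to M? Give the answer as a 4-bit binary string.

Append 4 zeros: 111011001101100000. Divide by 10011 (XOR where the leading bit is 1):
  pos 0: 11101 XOR 10011 = 01110
  pos 1: 11101 XOR 10011 = 01110
  pos 2: 11100 XOR 10011 = 01111
  pos 3: 11110 XOR 10011 = 01101
  pos 4: 11011 XOR 10011 = 01000
  pos 5: 10001 XOR 10011 = 00010
  pos 8: 10011 XOR 10011 = 00000
Remainder (last 4 bits) = 0000. This is the CRC / FCS.

0000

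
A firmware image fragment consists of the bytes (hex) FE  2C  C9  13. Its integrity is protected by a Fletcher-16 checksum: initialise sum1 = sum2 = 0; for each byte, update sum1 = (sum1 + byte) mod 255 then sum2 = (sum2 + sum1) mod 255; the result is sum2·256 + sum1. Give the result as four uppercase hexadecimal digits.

Running sums (mod 255):
  after byte 0 (FE): sum1=254, sum2=254
  after byte 1 (2C): sum1=43, sum2=42
  after byte 2 (C9): sum1=244, sum2=31
  after byte 3 (13): sum1=8, sum2=39
Checksum = sum2·256 + sum1 = 39·256 + 8 = 9992 = 0x2708.

2708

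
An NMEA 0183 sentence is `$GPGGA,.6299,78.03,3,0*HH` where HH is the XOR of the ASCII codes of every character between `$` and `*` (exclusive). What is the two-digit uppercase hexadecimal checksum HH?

XOR the ASCII codes of the payload characters:
  'G' = 0x47 → acc = 0x47
  'P' = 0x50 → acc = 0x17
  'G' = 0x47 → acc = 0x50
  'G' = 0x47 → acc = 0x17
  'A' = 0x41 → acc = 0x56
  ',' = 0x2C → acc = 0x7A
  '.' = 0x2E → acc = 0x54
  '6' = 0x36 → acc = 0x62
  '2' = 0x32 → acc = 0x50
  '9' = 0x39 → acc = 0x69
  '9' = 0x39 → acc = 0x50
  ',' = 0x2C → acc = 0x7C
  '7' = 0x37 → acc = 0x4B
  '8' = 0x38 → acc = 0x73
  '.' = 0x2E → acc = 0x5D
  '0' = 0x30 → acc = 0x6D
  '3' = 0x33 → acc = 0x5E
  ',' = 0x2C → acc = 0x72
  '3' = 0x33 → acc = 0x41
  ',' = 0x2C → acc = 0x6D
  '0' = 0x30 → acc = 0x5D
Checksum = 0x5D.

5D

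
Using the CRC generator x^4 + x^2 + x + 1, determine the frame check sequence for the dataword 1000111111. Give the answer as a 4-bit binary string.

1110

Append 4 zeros: 10001111110000. Divide by 10111 (XOR where the leading bit is 1):
  pos 0: 10001 XOR 10111 = 00110
  pos 2: 11011 XOR 10111 = 01100
  pos 3: 11001 XOR 10111 = 01110
  pos 4: 11101 XOR 10111 = 01010
  pos 5: 10101 XOR 10111 = 00010
  pos 8: 10000 XOR 10111 = 00111
Remainder (last 4 bits) = 1110. This is the CRC / FCS.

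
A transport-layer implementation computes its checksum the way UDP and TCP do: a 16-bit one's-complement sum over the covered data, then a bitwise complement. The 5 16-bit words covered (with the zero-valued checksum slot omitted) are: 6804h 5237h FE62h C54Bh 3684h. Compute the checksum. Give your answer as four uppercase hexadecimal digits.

One's-complement addition (fold any carry out of bit 15 back into bit 0):
  0x6804 + 0x5237 = 0x0BA3B
  0xBA3B + 0xFE62 = 0x1B89D → wrap carry → 0xB89E
  0xB89E + 0xC54B = 0x17DE9 → wrap carry → 0x7DEA
  0x7DEA + 0x3684 = 0x0B46E
One's-complement sum = 0xB46E.
Checksum = ~0xB46E & 0xFFFF = 0x4B91.

4B91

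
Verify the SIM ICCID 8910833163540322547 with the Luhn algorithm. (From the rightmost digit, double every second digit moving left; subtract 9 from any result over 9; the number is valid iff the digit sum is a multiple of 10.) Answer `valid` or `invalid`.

invalid

From the right, keep odd positions and double even positions (subtract 9 from any doubled value over 9):
  doubled (positions 2,4,...): 8 4 6 8 6 2 6 0 9 → sum 49
  kept (positions 1,3,...): 7 5 2 0 5 6 3 8 1 8 → sum 45
Total = 94.
94 mod 10 = 4, so the number is invalid.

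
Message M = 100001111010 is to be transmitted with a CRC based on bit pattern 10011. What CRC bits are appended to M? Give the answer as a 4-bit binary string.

Append 4 zeros: 1000011110100000. Divide by 10011 (XOR where the leading bit is 1):
  pos 0: 10000 XOR 10011 = 00011
  pos 3: 11111 XOR 10011 = 01100
  pos 4: 11001 XOR 10011 = 01010
  pos 5: 10100 XOR 10011 = 00111
  pos 7: 11110 XOR 10011 = 01101
  pos 8: 11010 XOR 10011 = 01001
  pos 9: 10010 XOR 10011 = 00001
Remainder (last 4 bits) = 0100. This is the CRC / FCS.

0100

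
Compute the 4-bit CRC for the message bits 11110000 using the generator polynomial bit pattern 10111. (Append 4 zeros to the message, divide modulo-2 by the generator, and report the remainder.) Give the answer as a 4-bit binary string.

Append 4 zeros: 111100000000. Divide by 10111 (XOR where the leading bit is 1):
  pos 0: 11110 XOR 10111 = 01001
  pos 1: 10010 XOR 10111 = 00101
  pos 3: 10100 XOR 10111 = 00011
  pos 6: 11000 XOR 10111 = 01111
  pos 7: 11110 XOR 10111 = 01001
Remainder (last 4 bits) = 1001. This is the CRC / FCS.

1001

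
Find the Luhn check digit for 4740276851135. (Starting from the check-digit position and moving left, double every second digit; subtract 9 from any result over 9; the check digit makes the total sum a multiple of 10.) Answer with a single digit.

Partial digits right→left: 5 3 1 1 5 8 6 7 2 0 4 7 4
Double every second digit counting from the check-digit position (so the 1st, 3rd, 5th, ... of the partial from the right).
  doubled (with −9 where >9): 1 2 1 3 4 8 8 → sum 27
  kept as-is: 3 1 8 7 0 7 → sum 26
Total = 27 + 26 = 53.
Check digit = (10 − (53 mod 10)) mod 10 = 7.

7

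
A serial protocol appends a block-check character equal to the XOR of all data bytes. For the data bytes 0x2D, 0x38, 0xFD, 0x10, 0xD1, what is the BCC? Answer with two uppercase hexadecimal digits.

XOR the bytes together:
  start with 0x2D
  0x2D ⊕ 0x38 = 0x15
  0x15 ⊕ 0xFD = 0xE8
  0xE8 ⊕ 0x10 = 0xF8
  0xF8 ⊕ 0xD1 = 0x29

29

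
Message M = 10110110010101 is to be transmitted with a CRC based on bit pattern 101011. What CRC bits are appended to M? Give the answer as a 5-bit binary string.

11110

Append 5 zeros: 1011011001010100000. Divide by 101011 (XOR where the leading bit is 1):
  pos 0: 101101 XOR 101011 = 000110
  pos 3: 110100 XOR 101011 = 011111
  pos 4: 111111 XOR 101011 = 010100
  pos 5: 101000 XOR 101011 = 000011
  pos 9: 111010 XOR 101011 = 010001
  pos 10: 100010 XOR 101011 = 001001
  pos 12: 100100 XOR 101011 = 001111
Remainder (last 5 bits) = 11110. This is the CRC / FCS.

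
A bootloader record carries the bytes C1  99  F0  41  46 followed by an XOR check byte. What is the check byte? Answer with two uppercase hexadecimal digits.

AF

XOR the bytes together:
  start with 0xC1
  0xC1 ⊕ 0x99 = 0x58
  0x58 ⊕ 0xF0 = 0xA8
  0xA8 ⊕ 0x41 = 0xE9
  0xE9 ⊕ 0x46 = 0xAF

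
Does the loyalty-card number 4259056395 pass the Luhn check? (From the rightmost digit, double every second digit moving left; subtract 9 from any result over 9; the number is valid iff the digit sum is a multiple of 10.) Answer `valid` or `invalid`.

invalid

From the right, keep odd positions and double even positions (subtract 9 from any doubled value over 9):
  doubled (positions 2,4,...): 9 3 0 1 8 → sum 21
  kept (positions 1,3,...): 5 3 5 9 2 → sum 24
Total = 45.
45 mod 10 = 5, so the number is invalid.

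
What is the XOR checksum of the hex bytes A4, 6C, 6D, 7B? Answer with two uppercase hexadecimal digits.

DE

XOR the bytes together:
  start with 0xA4
  0xA4 ⊕ 0x6C = 0xC8
  0xC8 ⊕ 0x6D = 0xA5
  0xA5 ⊕ 0x7B = 0xDE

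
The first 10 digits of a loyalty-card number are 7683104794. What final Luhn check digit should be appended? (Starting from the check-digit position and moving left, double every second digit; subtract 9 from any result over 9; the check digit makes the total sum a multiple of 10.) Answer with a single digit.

Partial digits right→left: 4 9 7 4 0 1 3 8 6 7
Double every second digit counting from the check-digit position (so the 1st, 3rd, 5th, ... of the partial from the right).
  doubled (with −9 where >9): 8 5 0 6 3 → sum 22
  kept as-is: 9 4 1 8 7 → sum 29
Total = 22 + 29 = 51.
Check digit = (10 − (51 mod 10)) mod 10 = 9.

9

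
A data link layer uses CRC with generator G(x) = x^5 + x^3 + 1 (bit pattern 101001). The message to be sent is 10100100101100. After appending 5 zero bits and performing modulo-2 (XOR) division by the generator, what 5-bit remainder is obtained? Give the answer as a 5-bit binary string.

00100

Append 5 zeros: 1010010010110000000. Divide by 101001 (XOR where the leading bit is 1):
  pos 0: 101001 XOR 101001 = 000000
  pos 8: 101100 XOR 101001 = 000101
  pos 11: 101000 XOR 101001 = 000001
Remainder (last 5 bits) = 00100. This is the CRC / FCS.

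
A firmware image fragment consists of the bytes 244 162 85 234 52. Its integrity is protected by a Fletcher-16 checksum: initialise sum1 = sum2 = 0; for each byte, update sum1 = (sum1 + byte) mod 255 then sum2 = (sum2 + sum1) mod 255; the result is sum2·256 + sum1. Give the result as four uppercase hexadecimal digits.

5D0C

Running sums (mod 255):
  after byte 0 (244): sum1=244, sum2=244
  after byte 1 (162): sum1=151, sum2=140
  after byte 2 (85): sum1=236, sum2=121
  after byte 3 (234): sum1=215, sum2=81
  after byte 4 (52): sum1=12, sum2=93
Checksum = sum2·256 + sum1 = 93·256 + 12 = 23820 = 0x5D0C.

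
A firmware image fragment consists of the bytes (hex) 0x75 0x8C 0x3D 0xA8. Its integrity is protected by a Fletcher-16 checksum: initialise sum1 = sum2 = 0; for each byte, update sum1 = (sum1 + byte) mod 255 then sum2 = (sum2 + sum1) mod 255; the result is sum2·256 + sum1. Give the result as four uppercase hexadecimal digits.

9EE7

Running sums (mod 255):
  after byte 0 (0x75): sum1=117, sum2=117
  after byte 1 (0x8C): sum1=2, sum2=119
  after byte 2 (0x3D): sum1=63, sum2=182
  after byte 3 (0xA8): sum1=231, sum2=158
Checksum = sum2·256 + sum1 = 158·256 + 231 = 40679 = 0x9EE7.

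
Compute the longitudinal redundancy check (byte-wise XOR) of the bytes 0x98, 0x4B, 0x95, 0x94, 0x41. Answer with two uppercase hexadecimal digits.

XOR the bytes together:
  start with 0x98
  0x98 ⊕ 0x4B = 0xD3
  0xD3 ⊕ 0x95 = 0x46
  0x46 ⊕ 0x94 = 0xD2
  0xD2 ⊕ 0x41 = 0x93

93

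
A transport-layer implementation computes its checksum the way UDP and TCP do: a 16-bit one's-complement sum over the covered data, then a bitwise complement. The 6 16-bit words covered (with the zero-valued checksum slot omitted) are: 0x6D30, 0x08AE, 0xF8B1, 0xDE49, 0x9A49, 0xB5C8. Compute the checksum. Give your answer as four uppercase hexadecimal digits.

6313

One's-complement addition (fold any carry out of bit 15 back into bit 0):
  0x6D30 + 0x08AE = 0x075DE
  0x75DE + 0xF8B1 = 0x16E8F → wrap carry → 0x6E90
  0x6E90 + 0xDE49 = 0x14CD9 → wrap carry → 0x4CDA
  0x4CDA + 0x9A49 = 0x0E723
  0xE723 + 0xB5C8 = 0x19CEB → wrap carry → 0x9CEC
One's-complement sum = 0x9CEC.
Checksum = ~0x9CEC & 0xFFFF = 0x6313.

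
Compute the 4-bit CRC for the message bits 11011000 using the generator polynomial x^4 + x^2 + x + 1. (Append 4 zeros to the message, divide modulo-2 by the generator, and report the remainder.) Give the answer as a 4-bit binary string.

1100

Append 4 zeros: 110110000000. Divide by 10111 (XOR where the leading bit is 1):
  pos 0: 11011 XOR 10111 = 01100
  pos 1: 11000 XOR 10111 = 01111
  pos 2: 11110 XOR 10111 = 01001
  pos 3: 10010 XOR 10111 = 00101
  pos 5: 10100 XOR 10111 = 00011
Remainder (last 4 bits) = 1100. This is the CRC / FCS.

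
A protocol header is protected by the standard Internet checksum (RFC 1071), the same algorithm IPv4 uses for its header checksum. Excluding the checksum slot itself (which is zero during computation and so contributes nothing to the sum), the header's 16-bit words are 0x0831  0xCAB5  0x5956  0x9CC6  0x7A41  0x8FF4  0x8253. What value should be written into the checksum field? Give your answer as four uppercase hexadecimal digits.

One's-complement addition (fold any carry out of bit 15 back into bit 0):
  0x0831 + 0xCAB5 = 0x0D2E6
  0xD2E6 + 0x5956 = 0x12C3C → wrap carry → 0x2C3D
  0x2C3D + 0x9CC6 = 0x0C903
  0xC903 + 0x7A41 = 0x14344 → wrap carry → 0x4345
  0x4345 + 0x8FF4 = 0x0D339
  0xD339 + 0x8253 = 0x1558C → wrap carry → 0x558D
One's-complement sum = 0x558D.
Checksum = ~0x558D & 0xFFFF = 0xAA72.

AA72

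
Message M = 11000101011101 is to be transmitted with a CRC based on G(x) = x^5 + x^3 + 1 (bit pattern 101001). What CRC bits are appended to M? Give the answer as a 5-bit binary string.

11000

Append 5 zeros: 1100010101110100000. Divide by 101001 (XOR where the leading bit is 1):
  pos 0: 110001 XOR 101001 = 011000
  pos 1: 110000 XOR 101001 = 011001
  pos 2: 110011 XOR 101001 = 011010
  pos 3: 110100 XOR 101001 = 011101
  pos 4: 111011 XOR 101001 = 010010
  pos 5: 100101 XOR 101001 = 001100
  pos 7: 110010 XOR 101001 = 011011
  pos 8: 110111 XOR 101001 = 011110
  pos 9: 111100 XOR 101001 = 010101
  pos 10: 101010 XOR 101001 = 000011
Remainder (last 5 bits) = 11000. This is the CRC / FCS.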